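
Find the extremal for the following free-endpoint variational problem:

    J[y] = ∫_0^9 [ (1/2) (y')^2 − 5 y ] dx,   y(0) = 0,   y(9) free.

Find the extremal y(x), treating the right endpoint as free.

The Lagrangian L = (1/2) (y')^2 − 5 y gives
    ∂L/∂y = −5,   ∂L/∂y' = y'.
Euler-Lagrange: d/dx(y') − (−5) = 0, i.e. y'' + 5 = 0, so
    y(x) = −(5/2) x^2 + C1 x + C2.
Fixed left endpoint y(0) = 0 ⇒ C2 = 0.
The right endpoint x = 9 is free, so the natural (transversality) condition is ∂L/∂y' |_{x=9} = 0, i.e. y'(9) = 0.
Compute y'(x) = −5 x + C1, so y'(9) = −45 + C1 = 0 ⇒ C1 = 45.
Therefore the extremal is
    y(x) = −(5/2) x^2 + 45 x.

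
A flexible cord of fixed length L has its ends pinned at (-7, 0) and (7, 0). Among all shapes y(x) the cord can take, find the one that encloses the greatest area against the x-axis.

Set up the augmented Lagrangian using a multiplier λ for the length constraint:
    F(y, y') = y − λ sqrt(1 + y'^2).
F has no explicit x dependence, so the Beltrami identity yields a first integral
    F − y' ∂F/∂y' = C.
Compute ∂F/∂y' = −λ y' / sqrt(1 + y'^2). Then
    y − λ sqrt(1 + y'^2) + λ y'^2 / sqrt(1 + y'^2) = C
    ⇒  y − λ / sqrt(1 + y'^2) = C.
Solving for y' and integrating gives
    (x − a)^2 + (y − b)^2 = λ^2,
a circular arc of radius λ. The constants a, b are determined by the endpoint conditions y(-7) = y(7) = 0, and λ is fixed implicitly by the length constraint
    ∫_{-7}^{7} sqrt(1 + y'^2) dx = L.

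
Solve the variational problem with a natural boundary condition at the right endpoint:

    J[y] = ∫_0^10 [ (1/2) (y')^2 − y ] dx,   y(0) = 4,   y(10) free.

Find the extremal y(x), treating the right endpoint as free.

The Lagrangian L = (1/2) (y')^2 − y gives
    ∂L/∂y = −1,   ∂L/∂y' = y'.
Euler-Lagrange: d/dx(y') − (−1) = 0, i.e. y'' + 1 = 0, so
    y(x) = −(1/2) x^2 + C1 x + C2.
Fixed left endpoint y(0) = 4 ⇒ C2 = 4.
The right endpoint x = 10 is free, so the natural (transversality) condition is ∂L/∂y' |_{x=10} = 0, i.e. y'(10) = 0.
Compute y'(x) = −1 x + C1, so y'(10) = −10 + C1 = 0 ⇒ C1 = 10.
Therefore the extremal is
    y(x) = −x^2/2 + 10 x + 4.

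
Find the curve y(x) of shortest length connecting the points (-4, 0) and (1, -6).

Arc-length functional: J[y] = ∫ sqrt(1 + (y')^2) dx.
Lagrangian L = sqrt(1 + (y')^2) has no explicit y dependence, so ∂L/∂y = 0 and the Euler-Lagrange equation gives
    d/dx( y' / sqrt(1 + (y')^2) ) = 0  ⇒  y' / sqrt(1 + (y')^2) = const.
Hence y' is constant, so y(x) is affine.
Fitting the endpoints (-4, 0) and (1, -6):
    slope m = ((-6) − 0) / (1 − (-4)) = -6/5,
    intercept c = 0 − m·(-4) = -24/5.
Extremal: y(x) = (-6/5) x - 24/5.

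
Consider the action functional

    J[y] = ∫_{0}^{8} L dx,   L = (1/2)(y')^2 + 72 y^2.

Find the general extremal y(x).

The Lagrangian is L = (1/2)(y')^2 + 72 y^2.
∂L/∂y = 144y.
∂L/∂y' = y'.
The Euler-Lagrange equation d/dx(∂L/∂y') − ∂L/∂y = 0 becomes:
    y'' - 144 y = 0
General solution: y(x) = A e^(12x) + B e^(-12x), where A and B are arbitrary constants fixed by the endpoint conditions.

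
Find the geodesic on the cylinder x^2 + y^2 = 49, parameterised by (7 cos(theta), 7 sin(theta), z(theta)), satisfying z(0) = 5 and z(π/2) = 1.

Parameterise the cylinder of radius R = 7 as
    r(θ) = (7 cos θ, 7 sin θ, z(θ)).
The arc-length element is
    ds = sqrt(49 + (dz/dθ)^2) dθ,
so the Lagrangian is L = sqrt(49 + z'^2).
L depends on z' only, not on z or θ, so ∂L/∂z = 0 and
    ∂L/∂z' = z' / sqrt(49 + z'^2).
The Euler-Lagrange equation gives
    d/dθ( z' / sqrt(49 + z'^2) ) = 0,
so z' is constant. Integrating once:
    z(θ) = a θ + b,
a helix on the cylinder (a straight line when the cylinder is unrolled). The constants a, b are determined by the endpoint conditions.
With endpoint conditions z(0) = 5 and z(π/2) = 1: from z(0) = b we get b = 5, and a·π/2 + 5 = 1 gives a = -8/π, so
    z(θ) = (-8/π) θ + 5.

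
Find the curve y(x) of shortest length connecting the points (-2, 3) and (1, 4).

Arc-length functional: J[y] = ∫ sqrt(1 + (y')^2) dx.
Lagrangian L = sqrt(1 + (y')^2) has no explicit y dependence, so ∂L/∂y = 0 and the Euler-Lagrange equation gives
    d/dx( y' / sqrt(1 + (y')^2) ) = 0  ⇒  y' / sqrt(1 + (y')^2) = const.
Hence y' is constant, so y(x) is affine.
Fitting the endpoints (-2, 3) and (1, 4):
    slope m = (4 − 3) / (1 − (-2)) = 1/3,
    intercept c = 3 − m·(-2) = 11/3.
Extremal: y(x) = (1/3) x + 11/3.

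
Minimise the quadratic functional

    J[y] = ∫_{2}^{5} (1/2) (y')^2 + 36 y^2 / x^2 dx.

The Lagrangian is L = (1/2) (y')^2 + 36 y^2 / x^2.
Compute ∂L/∂y = 72y/x^2, ∂L/∂y' = y'.
The Euler-Lagrange equation d/dx(∂L/∂y') − ∂L/∂y = 0 reduces to
    y'' − 72/x^2 · y = 0  (x > 0).
Its general solution is
    y(x) = A x^9 + B x^(-8),
with A, B fixed by the endpoint conditions.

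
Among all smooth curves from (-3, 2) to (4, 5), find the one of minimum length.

Arc-length functional: J[y] = ∫ sqrt(1 + (y')^2) dx.
Lagrangian L = sqrt(1 + (y')^2) has no explicit y dependence, so ∂L/∂y = 0 and the Euler-Lagrange equation gives
    d/dx( y' / sqrt(1 + (y')^2) ) = 0  ⇒  y' / sqrt(1 + (y')^2) = const.
Hence y' is constant, so y(x) is affine.
Fitting the endpoints (-3, 2) and (4, 5):
    slope m = (5 − 2) / (4 − (-3)) = 3/7,
    intercept c = 2 − m·(-3) = 23/7.
Extremal: y(x) = (3/7) x + 23/7.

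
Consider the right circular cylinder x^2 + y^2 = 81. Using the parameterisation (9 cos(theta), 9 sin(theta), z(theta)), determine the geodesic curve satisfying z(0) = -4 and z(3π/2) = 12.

Parameterise the cylinder of radius R = 9 as
    r(θ) = (9 cos θ, 9 sin θ, z(θ)).
The arc-length element is
    ds = sqrt(81 + (dz/dθ)^2) dθ,
so the Lagrangian is L = sqrt(81 + z'^2).
L depends on z' only, not on z or θ, so ∂L/∂z = 0 and
    ∂L/∂z' = z' / sqrt(81 + z'^2).
The Euler-Lagrange equation gives
    d/dθ( z' / sqrt(81 + z'^2) ) = 0,
so z' is constant. Integrating once:
    z(θ) = a θ + b,
a helix on the cylinder (a straight line when the cylinder is unrolled). The constants a, b are determined by the endpoint conditions.
With endpoint conditions z(0) = -4 and z(3π/2) = 12: from z(0) = b we get b = -4, and a·3π/2 + -4 = 12 gives a = 32/(3π), so
    z(θ) = (32/(3π)) θ − 4.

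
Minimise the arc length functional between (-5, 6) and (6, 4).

Arc-length functional: J[y] = ∫ sqrt(1 + (y')^2) dx.
Lagrangian L = sqrt(1 + (y')^2) has no explicit y dependence, so ∂L/∂y = 0 and the Euler-Lagrange equation gives
    d/dx( y' / sqrt(1 + (y')^2) ) = 0  ⇒  y' / sqrt(1 + (y')^2) = const.
Hence y' is constant, so y(x) is affine.
Fitting the endpoints (-5, 6) and (6, 4):
    slope m = (4 − 6) / (6 − (-5)) = -2/11,
    intercept c = 6 − m·(-5) = 56/11.
Extremal: y(x) = (-2/11) x + 56/11.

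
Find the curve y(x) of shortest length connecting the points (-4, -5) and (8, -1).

Arc-length functional: J[y] = ∫ sqrt(1 + (y')^2) dx.
Lagrangian L = sqrt(1 + (y')^2) has no explicit y dependence, so ∂L/∂y = 0 and the Euler-Lagrange equation gives
    d/dx( y' / sqrt(1 + (y')^2) ) = 0  ⇒  y' / sqrt(1 + (y')^2) = const.
Hence y' is constant, so y(x) is affine.
Fitting the endpoints (-4, -5) and (8, -1):
    slope m = ((-1) − (-5)) / (8 − (-4)) = 1/3,
    intercept c = (-5) − m·(-4) = -11/3.
Extremal: y(x) = (1/3) x - 11/3.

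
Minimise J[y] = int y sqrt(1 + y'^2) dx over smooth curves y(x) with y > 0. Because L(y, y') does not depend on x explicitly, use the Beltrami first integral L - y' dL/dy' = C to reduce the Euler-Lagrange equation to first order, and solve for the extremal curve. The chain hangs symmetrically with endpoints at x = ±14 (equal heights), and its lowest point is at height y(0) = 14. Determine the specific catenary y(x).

The Lagrangian L(y, y') = y sqrt(1 + y'^2) has no explicit x dependence, so the Beltrami identity applies:
    L − y' ∂L/∂y' = C.
Compute ∂L/∂y' = y · y' / sqrt(1 + y'^2). Then
    L − y' ∂L/∂y'
    = y sqrt(1 + y'^2) − y · y'^2 / sqrt(1 + y'^2)
    = y (1 + y'^2 − y'^2) / sqrt(1 + y'^2)
    = y / sqrt(1 + y'^2) = C.
Squaring gives y^2 = C^2 (1 + y'^2), i.e.
    y'^2 = y^2 / C^2 − 1.
Separating variables,
    dy / sqrt(y^2 − C^2) = dx / C,
and integrating gives arccosh(y / C) = (x − a)/C, so
    y(x) = C cosh((x − a)/C),
the catenary. The constants C and a are fixed by the two endpoint conditions (and, for the hanging-chain problem, the length constraint selects C).
Now fit the given data. The endpoints x = ±14 are symmetric at equal height, so the catenary is even about its minimum: a = 0 and y(x) = C cosh(x/C). The lowest point is y(0) = C cosh(0) = C, and we are told y(0) = 14, so C = 14. Therefore
    y(x) = 14 cosh(x/14),
and at the endpoints
    y(±14) = 14 cosh(14/14).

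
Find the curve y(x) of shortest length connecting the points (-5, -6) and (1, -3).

Arc-length functional: J[y] = ∫ sqrt(1 + (y')^2) dx.
Lagrangian L = sqrt(1 + (y')^2) has no explicit y dependence, so ∂L/∂y = 0 and the Euler-Lagrange equation gives
    d/dx( y' / sqrt(1 + (y')^2) ) = 0  ⇒  y' / sqrt(1 + (y')^2) = const.
Hence y' is constant, so y(x) is affine.
Fitting the endpoints (-5, -6) and (1, -3):
    slope m = ((-3) − (-6)) / (1 − (-5)) = 1/2,
    intercept c = (-6) − m·(-5) = -7/2.
Extremal: y(x) = (1/2) x - 7/2.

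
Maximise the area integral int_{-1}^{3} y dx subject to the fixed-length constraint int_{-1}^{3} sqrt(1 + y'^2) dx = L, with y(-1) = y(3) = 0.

Set up the augmented Lagrangian using a multiplier λ for the length constraint:
    F(y, y') = y − λ sqrt(1 + y'^2).
F has no explicit x dependence, so the Beltrami identity yields a first integral
    F − y' ∂F/∂y' = C.
Compute ∂F/∂y' = −λ y' / sqrt(1 + y'^2). Then
    y − λ sqrt(1 + y'^2) + λ y'^2 / sqrt(1 + y'^2) = C
    ⇒  y − λ / sqrt(1 + y'^2) = C.
Solving for y' and integrating gives
    (x − a)^2 + (y − b)^2 = λ^2,
a circular arc of radius λ. The constants a, b are determined by the endpoint conditions y(-1) = y(3) = 0, and λ is fixed implicitly by the length constraint
    ∫_{-1}^{3} sqrt(1 + y'^2) dx = L.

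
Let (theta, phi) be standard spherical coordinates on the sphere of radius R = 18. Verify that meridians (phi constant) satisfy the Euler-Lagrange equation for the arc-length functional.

On the sphere of radius R = 18 with spherical coordinates (θ, φ), the induced metric is
    ds^2 = 324(dθ^2 + sin^2(θ) dφ^2).
Using θ as the parameter, the arc-length functional becomes
    J[φ] = ∫ 18 sqrt(1 + sin^2(θ) (dφ/dθ)^2) dθ.
So L = 18 sqrt(1 + sin^2(θ) φ'^2). Compute
    ∂L/∂φ = 0  (L has no explicit φ dependence),
    ∂L/∂φ' = 18 sin^2(θ) φ' / sqrt(1 + sin^2(θ) φ'^2).
For the candidate φ(θ) = c (constant), φ' = 0, so ∂L/∂φ' evaluated along the candidate vanishes, and ∂L/∂φ is identically zero. Hence
    d/dθ(∂L/∂φ') − ∂L/∂φ = 0
is satisfied. Therefore meridians φ = const are extremals of arc length — they are geodesics on the sphere.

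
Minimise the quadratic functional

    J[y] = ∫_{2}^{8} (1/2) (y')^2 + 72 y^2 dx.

The Lagrangian is L = (1/2) (y')^2 + 72 y^2.
Compute ∂L/∂y = 144y, ∂L/∂y' = y'.
The Euler-Lagrange equation d/dx(∂L/∂y') − ∂L/∂y = 0 reduces to
    y'' − 144 y = 0.
Its general solution is
    y(x) = A e^(12x) + B e^(−12x),
with A, B fixed by the endpoint conditions.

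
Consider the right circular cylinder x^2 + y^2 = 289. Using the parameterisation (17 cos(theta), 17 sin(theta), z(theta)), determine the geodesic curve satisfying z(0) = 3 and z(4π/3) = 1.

Parameterise the cylinder of radius R = 17 as
    r(θ) = (17 cos θ, 17 sin θ, z(θ)).
The arc-length element is
    ds = sqrt(289 + (dz/dθ)^2) dθ,
so the Lagrangian is L = sqrt(289 + z'^2).
L depends on z' only, not on z or θ, so ∂L/∂z = 0 and
    ∂L/∂z' = z' / sqrt(289 + z'^2).
The Euler-Lagrange equation gives
    d/dθ( z' / sqrt(289 + z'^2) ) = 0,
so z' is constant. Integrating once:
    z(θ) = a θ + b,
a helix on the cylinder (a straight line when the cylinder is unrolled). The constants a, b are determined by the endpoint conditions.
With endpoint conditions z(0) = 3 and z(4π/3) = 1: from z(0) = b we get b = 3, and a·4π/3 + 3 = 1 gives a = -3/(2π), so
    z(θ) = (-3/(2π)) θ + 3.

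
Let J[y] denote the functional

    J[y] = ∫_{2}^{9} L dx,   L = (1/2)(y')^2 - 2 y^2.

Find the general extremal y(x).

The Lagrangian is L = (1/2)(y')^2 - 2 y^2.
∂L/∂y = -4y.
∂L/∂y' = y'.
The Euler-Lagrange equation d/dx(∂L/∂y') − ∂L/∂y = 0 becomes:
    y'' + 4 y = 0
General solution: y(x) = A sin(2x) + B cos(2x), where A and B are arbitrary constants fixed by the endpoint conditions.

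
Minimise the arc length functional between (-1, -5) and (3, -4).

Arc-length functional: J[y] = ∫ sqrt(1 + (y')^2) dx.
Lagrangian L = sqrt(1 + (y')^2) has no explicit y dependence, so ∂L/∂y = 0 and the Euler-Lagrange equation gives
    d/dx( y' / sqrt(1 + (y')^2) ) = 0  ⇒  y' / sqrt(1 + (y')^2) = const.
Hence y' is constant, so y(x) is affine.
Fitting the endpoints (-1, -5) and (3, -4):
    slope m = ((-4) − (-5)) / (3 − (-1)) = 1/4,
    intercept c = (-5) − m·(-1) = -19/4.
Extremal: y(x) = (1/4) x - 19/4.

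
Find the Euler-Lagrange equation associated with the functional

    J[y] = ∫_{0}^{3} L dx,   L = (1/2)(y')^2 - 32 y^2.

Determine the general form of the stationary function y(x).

The Lagrangian is L = (1/2)(y')^2 - 32 y^2.
∂L/∂y = -64y.
∂L/∂y' = y'.
The Euler-Lagrange equation d/dx(∂L/∂y') − ∂L/∂y = 0 becomes:
    y'' + 64 y = 0
General solution: y(x) = A sin(8x) + B cos(8x), where A and B are arbitrary constants fixed by the endpoint conditions.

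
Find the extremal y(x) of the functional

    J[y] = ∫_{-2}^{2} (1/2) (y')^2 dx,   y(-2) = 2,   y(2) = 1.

The Lagrangian is L = (1/2) (y')^2.
Compute ∂L/∂y = 0, ∂L/∂y' = y'.
The Euler-Lagrange equation d/dx(∂L/∂y') − ∂L/∂y = 0 reduces to
    y'' = 0.
Its general solution is
    y(x) = A x + B,
with A, B fixed by the endpoint conditions.
Applying the endpoint conditions y(-2) = 2 and y(2) = 1: solve A·-2 + B = 2 and A·2 + B = 1. Subtracting gives A(2 − -2) = 1 − 2, so A = -1/4, and B = 2 − A·-2 = 3/2. Therefore
    y(x) = (-1/4) x + 3/2.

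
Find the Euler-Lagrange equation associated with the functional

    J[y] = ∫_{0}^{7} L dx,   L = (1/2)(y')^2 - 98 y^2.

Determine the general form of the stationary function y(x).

The Lagrangian is L = (1/2)(y')^2 - 98 y^2.
∂L/∂y = -196y.
∂L/∂y' = y'.
The Euler-Lagrange equation d/dx(∂L/∂y') − ∂L/∂y = 0 becomes:
    y'' + 196 y = 0
General solution: y(x) = A sin(14x) + B cos(14x), where A and B are arbitrary constants fixed by the endpoint conditions.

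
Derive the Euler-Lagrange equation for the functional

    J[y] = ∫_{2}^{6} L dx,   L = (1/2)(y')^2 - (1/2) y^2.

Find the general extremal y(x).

The Lagrangian is L = (1/2)(y')^2 - (1/2) y^2.
∂L/∂y = -y.
∂L/∂y' = y'.
The Euler-Lagrange equation d/dx(∂L/∂y') − ∂L/∂y = 0 becomes:
    y'' + y = 0
General solution: y(x) = A sin(x) + B cos(x), where A and B are arbitrary constants fixed by the endpoint conditions.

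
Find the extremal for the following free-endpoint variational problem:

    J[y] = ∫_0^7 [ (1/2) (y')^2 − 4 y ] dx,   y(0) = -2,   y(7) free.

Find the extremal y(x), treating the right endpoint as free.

The Lagrangian L = (1/2) (y')^2 − 4 y gives
    ∂L/∂y = −4,   ∂L/∂y' = y'.
Euler-Lagrange: d/dx(y') − (−4) = 0, i.e. y'' + 4 = 0, so
    y(x) = −(4/2) x^2 + C1 x + C2.
Fixed left endpoint y(0) = -2 ⇒ C2 = -2.
The right endpoint x = 7 is free, so the natural (transversality) condition is ∂L/∂y' |_{x=7} = 0, i.e. y'(7) = 0.
Compute y'(x) = −4 x + C1, so y'(7) = −28 + C1 = 0 ⇒ C1 = 28.
Therefore the extremal is
    y(x) = −2 x^2 + 28 x − 2.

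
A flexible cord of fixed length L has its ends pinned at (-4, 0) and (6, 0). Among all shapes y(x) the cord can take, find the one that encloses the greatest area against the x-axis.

Set up the augmented Lagrangian using a multiplier λ for the length constraint:
    F(y, y') = y − λ sqrt(1 + y'^2).
F has no explicit x dependence, so the Beltrami identity yields a first integral
    F − y' ∂F/∂y' = C.
Compute ∂F/∂y' = −λ y' / sqrt(1 + y'^2). Then
    y − λ sqrt(1 + y'^2) + λ y'^2 / sqrt(1 + y'^2) = C
    ⇒  y − λ / sqrt(1 + y'^2) = C.
Solving for y' and integrating gives
    (x − a)^2 + (y − b)^2 = λ^2,
a circular arc of radius λ. The constants a, b are determined by the endpoint conditions y(-4) = y(6) = 0, and λ is fixed implicitly by the length constraint
    ∫_{-4}^{6} sqrt(1 + y'^2) dx = L.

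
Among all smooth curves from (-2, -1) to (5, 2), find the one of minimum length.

Arc-length functional: J[y] = ∫ sqrt(1 + (y')^2) dx.
Lagrangian L = sqrt(1 + (y')^2) has no explicit y dependence, so ∂L/∂y = 0 and the Euler-Lagrange equation gives
    d/dx( y' / sqrt(1 + (y')^2) ) = 0  ⇒  y' / sqrt(1 + (y')^2) = const.
Hence y' is constant, so y(x) is affine.
Fitting the endpoints (-2, -1) and (5, 2):
    slope m = (2 − (-1)) / (5 − (-2)) = 3/7,
    intercept c = (-1) − m·(-2) = -1/7.
Extremal: y(x) = (3/7) x - 1/7.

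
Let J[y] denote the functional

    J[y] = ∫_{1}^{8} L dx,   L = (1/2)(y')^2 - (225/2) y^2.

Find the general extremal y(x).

The Lagrangian is L = (1/2)(y')^2 - (225/2) y^2.
∂L/∂y = -225y.
∂L/∂y' = y'.
The Euler-Lagrange equation d/dx(∂L/∂y') − ∂L/∂y = 0 becomes:
    y'' + 225 y = 0
General solution: y(x) = A sin(15x) + B cos(15x), where A and B are arbitrary constants fixed by the endpoint conditions.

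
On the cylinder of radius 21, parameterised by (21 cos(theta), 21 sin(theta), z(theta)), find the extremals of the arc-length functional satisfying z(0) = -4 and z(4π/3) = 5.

Parameterise the cylinder of radius R = 21 as
    r(θ) = (21 cos θ, 21 sin θ, z(θ)).
The arc-length element is
    ds = sqrt(441 + (dz/dθ)^2) dθ,
so the Lagrangian is L = sqrt(441 + z'^2).
L depends on z' only, not on z or θ, so ∂L/∂z = 0 and
    ∂L/∂z' = z' / sqrt(441 + z'^2).
The Euler-Lagrange equation gives
    d/dθ( z' / sqrt(441 + z'^2) ) = 0,
so z' is constant. Integrating once:
    z(θ) = a θ + b,
a helix on the cylinder (a straight line when the cylinder is unrolled). The constants a, b are determined by the endpoint conditions.
With endpoint conditions z(0) = -4 and z(4π/3) = 5: from z(0) = b we get b = -4, and a·4π/3 + -4 = 5 gives a = 27/(4π), so
    z(θ) = (27/(4π)) θ − 4.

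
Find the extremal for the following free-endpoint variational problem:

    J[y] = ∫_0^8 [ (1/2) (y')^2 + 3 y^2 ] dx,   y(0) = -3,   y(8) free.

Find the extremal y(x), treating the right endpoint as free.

The Lagrangian L = (1/2) (y')^2 + 3 y^2 gives
    ∂L/∂y = 6 y,   ∂L/∂y' = y'.
Euler-Lagrange: y'' − 6 y = 0.
With k = sqrt(6), the general solution is
    y(x) = A cosh(sqrt(6) x) + B sinh(sqrt(6) x).
Fixed left endpoint y(0) = -3 ⇒ A = -3.
The right endpoint x = 8 is free, so the natural (transversality) condition is ∂L/∂y' |_{x=8} = 0, i.e. y'(8) = 0.
Compute y'(x) = A k sinh(k x) + B k cosh(k x), so
    y'(8) = A k sinh(k·8) + B k cosh(k·8) = 0
    ⇒ B = −A tanh(k·8) = 3 tanh(sqrt(6)·8).
Therefore the extremal is
    y(x) = −3 cosh(sqrt(6) x) + 3 tanh(sqrt(6)·8) sinh(sqrt(6) x).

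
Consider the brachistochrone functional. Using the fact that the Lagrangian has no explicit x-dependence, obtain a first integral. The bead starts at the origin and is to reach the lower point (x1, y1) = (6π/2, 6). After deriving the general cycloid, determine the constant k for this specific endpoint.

The Lagrangian L = sqrt((1 + y'^2) / y) has no explicit x dependence, so the Beltrami identity applies:
    L − y' ∂L/∂y' = C.
Compute ∂L/∂y' = y' / sqrt(y (1 + y'^2)).
Substitute:
    sqrt((1 + y'^2)/y) − y'·y' / sqrt(y (1 + y'^2))
    = (1 + y'^2) / sqrt(y (1 + y'^2)) − y'^2 / sqrt(y (1 + y'^2))
    = 1 / sqrt(y (1 + y'^2)) = C.
Squaring and rearranging gives the first integral
    y (1 + y'^2) = 1/C^2 =: k   (constant).
Solving this first-order ODE by the substitution
    y = (k/2)(1 − cos θ)
yields the cycloid parameterisation
    x(θ) = (k/2)(θ − sin θ),   y(θ) = (k/2)(1 − cos θ).
The constant k is fixed by the endpoint condition.
Now fit the given lower endpoint (x1, y1) = (6π/2, 6). At the bottom of the first arch (θ = π), the parametric equations give
    y(π) = (k/2)(1 − cos π) = k,
    x(π) = (k/2)(π − sin π) = kπ/2.
Matching y(π) = 6 gives k = 6, consistent with x(π) = 6π/2. Therefore the specific cycloid is
    x(θ) = (6/2)(θ − sin θ),   y(θ) = (6/2)(1 − cos θ).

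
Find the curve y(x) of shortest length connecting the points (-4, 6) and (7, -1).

Arc-length functional: J[y] = ∫ sqrt(1 + (y')^2) dx.
Lagrangian L = sqrt(1 + (y')^2) has no explicit y dependence, so ∂L/∂y = 0 and the Euler-Lagrange equation gives
    d/dx( y' / sqrt(1 + (y')^2) ) = 0  ⇒  y' / sqrt(1 + (y')^2) = const.
Hence y' is constant, so y(x) is affine.
Fitting the endpoints (-4, 6) and (7, -1):
    slope m = ((-1) − 6) / (7 − (-4)) = -7/11,
    intercept c = 6 − m·(-4) = 38/11.
Extremal: y(x) = (-7/11) x + 38/11.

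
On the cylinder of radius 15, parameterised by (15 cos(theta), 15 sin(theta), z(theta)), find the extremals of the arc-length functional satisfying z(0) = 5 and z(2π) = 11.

Parameterise the cylinder of radius R = 15 as
    r(θ) = (15 cos θ, 15 sin θ, z(θ)).
The arc-length element is
    ds = sqrt(225 + (dz/dθ)^2) dθ,
so the Lagrangian is L = sqrt(225 + z'^2).
L depends on z' only, not on z or θ, so ∂L/∂z = 0 and
    ∂L/∂z' = z' / sqrt(225 + z'^2).
The Euler-Lagrange equation gives
    d/dθ( z' / sqrt(225 + z'^2) ) = 0,
so z' is constant. Integrating once:
    z(θ) = a θ + b,
a helix on the cylinder (a straight line when the cylinder is unrolled). The constants a, b are determined by the endpoint conditions.
With endpoint conditions z(0) = 5 and z(2π) = 11: from z(0) = b we get b = 5, and a·2π + 5 = 11 gives a = 3/π, so
    z(θ) = (3/π) θ + 5.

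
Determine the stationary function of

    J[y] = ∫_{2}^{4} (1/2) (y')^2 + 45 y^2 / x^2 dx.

The Lagrangian is L = (1/2) (y')^2 + 45 y^2 / x^2.
Compute ∂L/∂y = 90y/x^2, ∂L/∂y' = y'.
The Euler-Lagrange equation d/dx(∂L/∂y') − ∂L/∂y = 0 reduces to
    y'' − 90/x^2 · y = 0  (x > 0).
Its general solution is
    y(x) = A x^10 + B x^(-9),
with A, B fixed by the endpoint conditions.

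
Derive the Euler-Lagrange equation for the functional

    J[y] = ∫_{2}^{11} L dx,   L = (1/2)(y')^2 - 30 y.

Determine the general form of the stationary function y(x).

The Lagrangian is L = (1/2)(y')^2 - 30 y.
∂L/∂y = -30.
∂L/∂y' = y'.
The Euler-Lagrange equation d/dx(∂L/∂y') − ∂L/∂y = 0 becomes:
    y'' + 30 = 0
General solution: y(x) = -15 x^2 + A x + B, where A and B are arbitrary constants fixed by the endpoint conditions.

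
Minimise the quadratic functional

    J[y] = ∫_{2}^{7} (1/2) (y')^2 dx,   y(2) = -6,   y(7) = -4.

The Lagrangian is L = (1/2) (y')^2.
Compute ∂L/∂y = 0, ∂L/∂y' = y'.
The Euler-Lagrange equation d/dx(∂L/∂y') − ∂L/∂y = 0 reduces to
    y'' = 0.
Its general solution is
    y(x) = A x + B,
with A, B fixed by the endpoint conditions.
Applying the endpoint conditions y(2) = -6 and y(7) = -4: solve A·2 + B = -6 and A·7 + B = -4. Subtracting gives A(7 − 2) = -4 − -6, so A = 2/5, and B = -6 − A·2 = -34/5. Therefore
    y(x) = (2/5) x - 34/5.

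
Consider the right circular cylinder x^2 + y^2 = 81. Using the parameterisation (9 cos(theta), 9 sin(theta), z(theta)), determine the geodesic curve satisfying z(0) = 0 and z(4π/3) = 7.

Parameterise the cylinder of radius R = 9 as
    r(θ) = (9 cos θ, 9 sin θ, z(θ)).
The arc-length element is
    ds = sqrt(81 + (dz/dθ)^2) dθ,
so the Lagrangian is L = sqrt(81 + z'^2).
L depends on z' only, not on z or θ, so ∂L/∂z = 0 and
    ∂L/∂z' = z' / sqrt(81 + z'^2).
The Euler-Lagrange equation gives
    d/dθ( z' / sqrt(81 + z'^2) ) = 0,
so z' is constant. Integrating once:
    z(θ) = a θ + b,
a helix on the cylinder (a straight line when the cylinder is unrolled). The constants a, b are determined by the endpoint conditions.
With endpoint conditions z(0) = 0 and z(4π/3) = 7: from z(0) = b we get b = 0, and a·4π/3 + 0 = 7 gives a = 21/(4π), so
    z(θ) = (21/(4π)) θ.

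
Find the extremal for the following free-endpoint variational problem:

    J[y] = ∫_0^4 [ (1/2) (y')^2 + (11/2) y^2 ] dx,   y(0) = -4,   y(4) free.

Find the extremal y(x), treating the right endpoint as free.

The Lagrangian L = (1/2) (y')^2 + (11/2) y^2 gives
    ∂L/∂y = 11 y,   ∂L/∂y' = y'.
Euler-Lagrange: y'' − 11 y = 0.
With k = sqrt(11), the general solution is
    y(x) = A cosh(sqrt(11) x) + B sinh(sqrt(11) x).
Fixed left endpoint y(0) = -4 ⇒ A = -4.
The right endpoint x = 4 is free, so the natural (transversality) condition is ∂L/∂y' |_{x=4} = 0, i.e. y'(4) = 0.
Compute y'(x) = A k sinh(k x) + B k cosh(k x), so
    y'(4) = A k sinh(k·4) + B k cosh(k·4) = 0
    ⇒ B = −A tanh(k·4) = 4 tanh(sqrt(11)·4).
Therefore the extremal is
    y(x) = −4 cosh(sqrt(11) x) + 4 tanh(sqrt(11)·4) sinh(sqrt(11) x).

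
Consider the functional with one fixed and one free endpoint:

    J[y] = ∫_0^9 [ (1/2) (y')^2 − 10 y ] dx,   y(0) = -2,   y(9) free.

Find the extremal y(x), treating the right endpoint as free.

The Lagrangian L = (1/2) (y')^2 − 10 y gives
    ∂L/∂y = −10,   ∂L/∂y' = y'.
Euler-Lagrange: d/dx(y') − (−10) = 0, i.e. y'' + 10 = 0, so
    y(x) = −(10/2) x^2 + C1 x + C2.
Fixed left endpoint y(0) = -2 ⇒ C2 = -2.
The right endpoint x = 9 is free, so the natural (transversality) condition is ∂L/∂y' |_{x=9} = 0, i.e. y'(9) = 0.
Compute y'(x) = −10 x + C1, so y'(9) = −90 + C1 = 0 ⇒ C1 = 90.
Therefore the extremal is
    y(x) = −5 x^2 + 90 x − 2.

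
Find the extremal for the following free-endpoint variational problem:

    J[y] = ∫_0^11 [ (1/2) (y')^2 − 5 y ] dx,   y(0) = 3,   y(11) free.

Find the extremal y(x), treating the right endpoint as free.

The Lagrangian L = (1/2) (y')^2 − 5 y gives
    ∂L/∂y = −5,   ∂L/∂y' = y'.
Euler-Lagrange: d/dx(y') − (−5) = 0, i.e. y'' + 5 = 0, so
    y(x) = −(5/2) x^2 + C1 x + C2.
Fixed left endpoint y(0) = 3 ⇒ C2 = 3.
The right endpoint x = 11 is free, so the natural (transversality) condition is ∂L/∂y' |_{x=11} = 0, i.e. y'(11) = 0.
Compute y'(x) = −5 x + C1, so y'(11) = −55 + C1 = 0 ⇒ C1 = 55.
Therefore the extremal is
    y(x) = −(5/2) x^2 + 55 x + 3.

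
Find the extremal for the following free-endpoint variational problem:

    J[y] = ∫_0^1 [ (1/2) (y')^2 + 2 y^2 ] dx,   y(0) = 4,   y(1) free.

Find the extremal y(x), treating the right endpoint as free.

The Lagrangian L = (1/2) (y')^2 + 2 y^2 gives
    ∂L/∂y = 4 y,   ∂L/∂y' = y'.
Euler-Lagrange: y'' − 4 y = 0.
With k = 2, the general solution is
    y(x) = A cosh(2 x) + B sinh(2 x).
Fixed left endpoint y(0) = 4 ⇒ A = 4.
The right endpoint x = 1 is free, so the natural (transversality) condition is ∂L/∂y' |_{x=1} = 0, i.e. y'(1) = 0.
Compute y'(x) = A k sinh(k x) + B k cosh(k x), so
    y'(1) = A k sinh(k·1) + B k cosh(k·1) = 0
    ⇒ B = −A tanh(k·1) = − 4 tanh(2·1).
Therefore the extremal is
    y(x) = 4 cosh(2 x) − 4 tanh(2·1) sinh(2 x).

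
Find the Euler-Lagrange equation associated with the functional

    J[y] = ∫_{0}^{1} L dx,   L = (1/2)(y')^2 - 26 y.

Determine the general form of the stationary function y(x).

The Lagrangian is L = (1/2)(y')^2 - 26 y.
∂L/∂y = -26.
∂L/∂y' = y'.
The Euler-Lagrange equation d/dx(∂L/∂y') − ∂L/∂y = 0 becomes:
    y'' + 26 = 0
General solution: y(x) = -13 x^2 + A x + B, where A and B are arbitrary constants fixed by the endpoint conditions.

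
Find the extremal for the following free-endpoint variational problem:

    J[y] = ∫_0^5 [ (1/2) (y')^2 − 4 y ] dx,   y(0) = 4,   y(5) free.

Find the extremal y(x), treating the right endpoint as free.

The Lagrangian L = (1/2) (y')^2 − 4 y gives
    ∂L/∂y = −4,   ∂L/∂y' = y'.
Euler-Lagrange: d/dx(y') − (−4) = 0, i.e. y'' + 4 = 0, so
    y(x) = −(4/2) x^2 + C1 x + C2.
Fixed left endpoint y(0) = 4 ⇒ C2 = 4.
The right endpoint x = 5 is free, so the natural (transversality) condition is ∂L/∂y' |_{x=5} = 0, i.e. y'(5) = 0.
Compute y'(x) = −4 x + C1, so y'(5) = −20 + C1 = 0 ⇒ C1 = 20.
Therefore the extremal is
    y(x) = −2 x^2 + 20 x + 4.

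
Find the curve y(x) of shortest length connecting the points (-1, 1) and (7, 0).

Arc-length functional: J[y] = ∫ sqrt(1 + (y')^2) dx.
Lagrangian L = sqrt(1 + (y')^2) has no explicit y dependence, so ∂L/∂y = 0 and the Euler-Lagrange equation gives
    d/dx( y' / sqrt(1 + (y')^2) ) = 0  ⇒  y' / sqrt(1 + (y')^2) = const.
Hence y' is constant, so y(x) is affine.
Fitting the endpoints (-1, 1) and (7, 0):
    slope m = (0 − 1) / (7 − (-1)) = -1/8,
    intercept c = 1 − m·(-1) = 7/8.
Extremal: y(x) = (-1/8) x + 7/8.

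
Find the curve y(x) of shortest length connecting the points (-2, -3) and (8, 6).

Arc-length functional: J[y] = ∫ sqrt(1 + (y')^2) dx.
Lagrangian L = sqrt(1 + (y')^2) has no explicit y dependence, so ∂L/∂y = 0 and the Euler-Lagrange equation gives
    d/dx( y' / sqrt(1 + (y')^2) ) = 0  ⇒  y' / sqrt(1 + (y')^2) = const.
Hence y' is constant, so y(x) is affine.
Fitting the endpoints (-2, -3) and (8, 6):
    slope m = (6 − (-3)) / (8 − (-2)) = 9/10,
    intercept c = (-3) − m·(-2) = -6/5.
Extremal: y(x) = (9/10) x - 6/5.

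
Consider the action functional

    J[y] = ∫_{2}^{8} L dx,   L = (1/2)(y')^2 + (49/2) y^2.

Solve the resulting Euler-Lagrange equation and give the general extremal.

The Lagrangian is L = (1/2)(y')^2 + (49/2) y^2.
∂L/∂y = 49y.
∂L/∂y' = y'.
The Euler-Lagrange equation d/dx(∂L/∂y') − ∂L/∂y = 0 becomes:
    y'' - 49 y = 0
General solution: y(x) = A e^(7x) + B e^(-7x), where A and B are arbitrary constants fixed by the endpoint conditions.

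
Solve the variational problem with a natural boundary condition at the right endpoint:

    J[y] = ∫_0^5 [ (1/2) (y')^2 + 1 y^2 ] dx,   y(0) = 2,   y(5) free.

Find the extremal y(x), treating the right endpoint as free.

The Lagrangian L = (1/2) (y')^2 + 1 y^2 gives
    ∂L/∂y = 2 y,   ∂L/∂y' = y'.
Euler-Lagrange: y'' − 2 y = 0.
With k = sqrt(2), the general solution is
    y(x) = A cosh(sqrt(2) x) + B sinh(sqrt(2) x).
Fixed left endpoint y(0) = 2 ⇒ A = 2.
The right endpoint x = 5 is free, so the natural (transversality) condition is ∂L/∂y' |_{x=5} = 0, i.e. y'(5) = 0.
Compute y'(x) = A k sinh(k x) + B k cosh(k x), so
    y'(5) = A k sinh(k·5) + B k cosh(k·5) = 0
    ⇒ B = −A tanh(k·5) = − 2 tanh(sqrt(2)·5).
Therefore the extremal is
    y(x) = 2 cosh(sqrt(2) x) − 2 tanh(sqrt(2)·5) sinh(sqrt(2) x).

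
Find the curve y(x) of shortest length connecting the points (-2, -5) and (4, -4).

Arc-length functional: J[y] = ∫ sqrt(1 + (y')^2) dx.
Lagrangian L = sqrt(1 + (y')^2) has no explicit y dependence, so ∂L/∂y = 0 and the Euler-Lagrange equation gives
    d/dx( y' / sqrt(1 + (y')^2) ) = 0  ⇒  y' / sqrt(1 + (y')^2) = const.
Hence y' is constant, so y(x) is affine.
Fitting the endpoints (-2, -5) and (4, -4):
    slope m = ((-4) − (-5)) / (4 − (-2)) = 1/6,
    intercept c = (-5) − m·(-2) = -14/3.
Extremal: y(x) = (1/6) x - 14/3.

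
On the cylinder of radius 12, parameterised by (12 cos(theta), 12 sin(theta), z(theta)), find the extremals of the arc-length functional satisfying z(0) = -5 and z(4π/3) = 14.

Parameterise the cylinder of radius R = 12 as
    r(θ) = (12 cos θ, 12 sin θ, z(θ)).
The arc-length element is
    ds = sqrt(144 + (dz/dθ)^2) dθ,
so the Lagrangian is L = sqrt(144 + z'^2).
L depends on z' only, not on z or θ, so ∂L/∂z = 0 and
    ∂L/∂z' = z' / sqrt(144 + z'^2).
The Euler-Lagrange equation gives
    d/dθ( z' / sqrt(144 + z'^2) ) = 0,
so z' is constant. Integrating once:
    z(θ) = a θ + b,
a helix on the cylinder (a straight line when the cylinder is unrolled). The constants a, b are determined by the endpoint conditions.
With endpoint conditions z(0) = -5 and z(4π/3) = 14: from z(0) = b we get b = -5, and a·4π/3 + -5 = 14 gives a = 57/(4π), so
    z(θ) = (57/(4π)) θ − 5.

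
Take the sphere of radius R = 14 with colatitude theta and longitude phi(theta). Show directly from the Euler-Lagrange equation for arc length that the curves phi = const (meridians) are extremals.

On the sphere of radius R = 14 with spherical coordinates (θ, φ), the induced metric is
    ds^2 = 196(dθ^2 + sin^2(θ) dφ^2).
Using θ as the parameter, the arc-length functional becomes
    J[φ] = ∫ 14 sqrt(1 + sin^2(θ) (dφ/dθ)^2) dθ.
So L = 14 sqrt(1 + sin^2(θ) φ'^2). Compute
    ∂L/∂φ = 0  (L has no explicit φ dependence),
    ∂L/∂φ' = 14 sin^2(θ) φ' / sqrt(1 + sin^2(θ) φ'^2).
For the candidate φ(θ) = c (constant), φ' = 0, so ∂L/∂φ' evaluated along the candidate vanishes, and ∂L/∂φ is identically zero. Hence
    d/dθ(∂L/∂φ') − ∂L/∂φ = 0
is satisfied. Therefore meridians φ = const are extremals of arc length — they are geodesics on the sphere.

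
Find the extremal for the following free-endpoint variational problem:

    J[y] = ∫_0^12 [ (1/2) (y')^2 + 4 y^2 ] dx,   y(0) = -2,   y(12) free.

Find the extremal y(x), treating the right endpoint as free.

The Lagrangian L = (1/2) (y')^2 + 4 y^2 gives
    ∂L/∂y = 8 y,   ∂L/∂y' = y'.
Euler-Lagrange: y'' − 8 y = 0.
With k = sqrt(8), the general solution is
    y(x) = A cosh(sqrt(8) x) + B sinh(sqrt(8) x).
Fixed left endpoint y(0) = -2 ⇒ A = -2.
The right endpoint x = 12 is free, so the natural (transversality) condition is ∂L/∂y' |_{x=12} = 0, i.e. y'(12) = 0.
Compute y'(x) = A k sinh(k x) + B k cosh(k x), so
    y'(12) = A k sinh(k·12) + B k cosh(k·12) = 0
    ⇒ B = −A tanh(k·12) = 2 tanh(sqrt(8)·12).
Therefore the extremal is
    y(x) = −2 cosh(sqrt(8) x) + 2 tanh(sqrt(8)·12) sinh(sqrt(8) x).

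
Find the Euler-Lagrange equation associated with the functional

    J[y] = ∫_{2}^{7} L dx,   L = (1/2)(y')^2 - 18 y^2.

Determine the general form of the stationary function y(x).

The Lagrangian is L = (1/2)(y')^2 - 18 y^2.
∂L/∂y = -36y.
∂L/∂y' = y'.
The Euler-Lagrange equation d/dx(∂L/∂y') − ∂L/∂y = 0 becomes:
    y'' + 36 y = 0
General solution: y(x) = A sin(6x) + B cos(6x), where A and B are arbitrary constants fixed by the endpoint conditions.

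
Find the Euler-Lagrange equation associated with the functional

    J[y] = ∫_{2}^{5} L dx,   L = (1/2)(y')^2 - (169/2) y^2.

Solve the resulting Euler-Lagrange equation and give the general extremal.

The Lagrangian is L = (1/2)(y')^2 - (169/2) y^2.
∂L/∂y = -169y.
∂L/∂y' = y'.
The Euler-Lagrange equation d/dx(∂L/∂y') − ∂L/∂y = 0 becomes:
    y'' + 169 y = 0
General solution: y(x) = A sin(13x) + B cos(13x), where A and B are arbitrary constants fixed by the endpoint conditions.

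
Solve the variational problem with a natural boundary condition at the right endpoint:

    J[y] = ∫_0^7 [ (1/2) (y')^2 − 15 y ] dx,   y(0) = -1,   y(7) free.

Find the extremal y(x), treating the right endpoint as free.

The Lagrangian L = (1/2) (y')^2 − 15 y gives
    ∂L/∂y = −15,   ∂L/∂y' = y'.
Euler-Lagrange: d/dx(y') − (−15) = 0, i.e. y'' + 15 = 0, so
    y(x) = −(15/2) x^2 + C1 x + C2.
Fixed left endpoint y(0) = -1 ⇒ C2 = -1.
The right endpoint x = 7 is free, so the natural (transversality) condition is ∂L/∂y' |_{x=7} = 0, i.e. y'(7) = 0.
Compute y'(x) = −15 x + C1, so y'(7) = −105 + C1 = 0 ⇒ C1 = 105.
Therefore the extremal is
    y(x) = −(15/2) x^2 + 105 x − 1.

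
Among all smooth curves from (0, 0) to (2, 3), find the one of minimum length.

Arc-length functional: J[y] = ∫ sqrt(1 + (y')^2) dx.
Lagrangian L = sqrt(1 + (y')^2) has no explicit y dependence, so ∂L/∂y = 0 and the Euler-Lagrange equation gives
    d/dx( y' / sqrt(1 + (y')^2) ) = 0  ⇒  y' / sqrt(1 + (y')^2) = const.
Hence y' is constant, so y(x) is affine.
Fitting the endpoints (0, 0) and (2, 3):
    slope m = (3 − 0) / (2 − 0) = 3/2,
    intercept c = 0 − m·0 = 0.
Extremal: y(x) = (3/2) x.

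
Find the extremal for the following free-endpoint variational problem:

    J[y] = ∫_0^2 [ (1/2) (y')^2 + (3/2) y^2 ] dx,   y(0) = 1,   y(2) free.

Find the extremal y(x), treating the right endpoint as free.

The Lagrangian L = (1/2) (y')^2 + (3/2) y^2 gives
    ∂L/∂y = 3 y,   ∂L/∂y' = y'.
Euler-Lagrange: y'' − 3 y = 0.
With k = sqrt(3), the general solution is
    y(x) = A cosh(sqrt(3) x) + B sinh(sqrt(3) x).
Fixed left endpoint y(0) = 1 ⇒ A = 1.
The right endpoint x = 2 is free, so the natural (transversality) condition is ∂L/∂y' |_{x=2} = 0, i.e. y'(2) = 0.
Compute y'(x) = A k sinh(k x) + B k cosh(k x), so
    y'(2) = A k sinh(k·2) + B k cosh(k·2) = 0
    ⇒ B = −A tanh(k·2) = − tanh(sqrt(3)·2).
Therefore the extremal is
    y(x) = cosh(sqrt(3) x) − tanh(sqrt(3)·2) sinh(sqrt(3) x).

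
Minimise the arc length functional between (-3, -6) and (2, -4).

Arc-length functional: J[y] = ∫ sqrt(1 + (y')^2) dx.
Lagrangian L = sqrt(1 + (y')^2) has no explicit y dependence, so ∂L/∂y = 0 and the Euler-Lagrange equation gives
    d/dx( y' / sqrt(1 + (y')^2) ) = 0  ⇒  y' / sqrt(1 + (y')^2) = const.
Hence y' is constant, so y(x) is affine.
Fitting the endpoints (-3, -6) and (2, -4):
    slope m = ((-4) − (-6)) / (2 − (-3)) = 2/5,
    intercept c = (-6) − m·(-3) = -24/5.
Extremal: y(x) = (2/5) x - 24/5.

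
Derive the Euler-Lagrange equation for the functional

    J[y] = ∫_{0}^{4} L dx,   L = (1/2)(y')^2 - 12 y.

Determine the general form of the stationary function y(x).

The Lagrangian is L = (1/2)(y')^2 - 12 y.
∂L/∂y = -12.
∂L/∂y' = y'.
The Euler-Lagrange equation d/dx(∂L/∂y') − ∂L/∂y = 0 becomes:
    y'' + 12 = 0
General solution: y(x) = -6 x^2 + A x + B, where A and B are arbitrary constants fixed by the endpoint conditions.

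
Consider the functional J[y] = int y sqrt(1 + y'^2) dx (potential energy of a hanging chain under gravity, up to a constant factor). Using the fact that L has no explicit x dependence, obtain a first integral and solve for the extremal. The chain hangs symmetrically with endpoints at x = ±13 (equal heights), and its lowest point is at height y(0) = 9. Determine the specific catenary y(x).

The Lagrangian L(y, y') = y sqrt(1 + y'^2) has no explicit x dependence, so the Beltrami identity applies:
    L − y' ∂L/∂y' = C.
Compute ∂L/∂y' = y · y' / sqrt(1 + y'^2). Then
    L − y' ∂L/∂y'
    = y sqrt(1 + y'^2) − y · y'^2 / sqrt(1 + y'^2)
    = y (1 + y'^2 − y'^2) / sqrt(1 + y'^2)
    = y / sqrt(1 + y'^2) = C.
Squaring gives y^2 = C^2 (1 + y'^2), i.e.
    y'^2 = y^2 / C^2 − 1.
Separating variables,
    dy / sqrt(y^2 − C^2) = dx / C,
and integrating gives arccosh(y / C) = (x − a)/C, so
    y(x) = C cosh((x − a)/C),
the catenary. The constants C and a are fixed by the two endpoint conditions (and, for the hanging-chain problem, the length constraint selects C).
Now fit the given data. The endpoints x = ±13 are symmetric at equal height, so the catenary is even about its minimum: a = 0 and y(x) = C cosh(x/C). The lowest point is y(0) = C cosh(0) = C, and we are told y(0) = 9, so C = 9. Therefore
    y(x) = 9 cosh(x/9),
and at the endpoints
    y(±13) = 9 cosh(13/9).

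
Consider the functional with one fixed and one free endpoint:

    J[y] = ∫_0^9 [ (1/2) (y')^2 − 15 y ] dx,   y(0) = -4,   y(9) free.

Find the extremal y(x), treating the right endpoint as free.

The Lagrangian L = (1/2) (y')^2 − 15 y gives
    ∂L/∂y = −15,   ∂L/∂y' = y'.
Euler-Lagrange: d/dx(y') − (−15) = 0, i.e. y'' + 15 = 0, so
    y(x) = −(15/2) x^2 + C1 x + C2.
Fixed left endpoint y(0) = -4 ⇒ C2 = -4.
The right endpoint x = 9 is free, so the natural (transversality) condition is ∂L/∂y' |_{x=9} = 0, i.e. y'(9) = 0.
Compute y'(x) = −15 x + C1, so y'(9) = −135 + C1 = 0 ⇒ C1 = 135.
Therefore the extremal is
    y(x) = −(15/2) x^2 + 135 x − 4.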